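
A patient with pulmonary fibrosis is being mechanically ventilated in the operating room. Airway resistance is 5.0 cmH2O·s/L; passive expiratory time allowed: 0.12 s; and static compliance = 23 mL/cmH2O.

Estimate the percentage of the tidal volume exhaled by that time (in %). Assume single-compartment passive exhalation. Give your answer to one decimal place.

τ = R × C = 5.0 × 23 mL/cmH2O = 5.0 × 0.023 L/cmH2O = 0.115 s.
Passive exhalation: V(t)/V₀ = e^(−t/τ) = e^(−0.12/0.115) = 0.3522.
Fraction exhaled = 1 − 0.3522 = 0.6478 → 64.78%.

64.8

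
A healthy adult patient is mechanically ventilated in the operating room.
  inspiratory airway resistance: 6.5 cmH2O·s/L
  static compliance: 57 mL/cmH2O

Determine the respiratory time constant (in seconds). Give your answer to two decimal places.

0.37

τ = R × C = 6.5 × 57 mL/cmH2O = 6.5 × 0.057 L/cmH2O = 0.3705 s.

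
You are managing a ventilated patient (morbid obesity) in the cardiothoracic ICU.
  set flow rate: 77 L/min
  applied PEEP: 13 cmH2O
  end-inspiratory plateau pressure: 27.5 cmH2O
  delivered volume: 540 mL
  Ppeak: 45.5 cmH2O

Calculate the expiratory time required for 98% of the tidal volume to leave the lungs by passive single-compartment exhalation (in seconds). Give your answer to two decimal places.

Flow: 77 L/min ÷ 60 = 1.2833 L/s.
R = (PIP − Pplat)/V̇ = (45.5 − 27.5) / 1.2833 = 18.0/1.2833 = 14.026 cmH2O·s/L.
C = Vt/(Pplat − PEEP) = 540.0 / (27.5 − 13) = 540.0/14.5 = 37.241 mL/cmH2O.
τ = R × C = 14.026 × 0.03724 L/cmH2O = 0.5223 s.
t = −τ·ln(1 − 0.98) = −0.5223·ln(0.02) = 2.043 s.

2.04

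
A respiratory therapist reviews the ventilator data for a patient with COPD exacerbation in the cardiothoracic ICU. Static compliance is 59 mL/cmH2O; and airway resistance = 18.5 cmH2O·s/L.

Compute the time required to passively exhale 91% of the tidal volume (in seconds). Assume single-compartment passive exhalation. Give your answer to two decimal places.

τ = R × C = 18.5 × 59 mL/cmH2O = 18.5 × 0.059 L/cmH2O = 1.092 s.
Exhaled fraction f = 1 − e^(−t/τ) → t = −τ·ln(1 − f) = −1.092·ln(0.09) = 2.629 s.

2.63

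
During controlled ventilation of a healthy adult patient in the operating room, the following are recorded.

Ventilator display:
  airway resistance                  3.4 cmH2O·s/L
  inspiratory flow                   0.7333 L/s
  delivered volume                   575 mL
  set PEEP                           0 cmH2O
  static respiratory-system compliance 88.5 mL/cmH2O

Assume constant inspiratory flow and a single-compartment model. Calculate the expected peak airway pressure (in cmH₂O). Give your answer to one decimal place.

Equation of motion (constant flow): PIP = Vt/C + R·V̇ + PEEP.
PIP = 575/88.5 + 3.4×0.7333 + 0 = 6.497 + 2.493 + 0 = 8.99 cmH2O.

9.0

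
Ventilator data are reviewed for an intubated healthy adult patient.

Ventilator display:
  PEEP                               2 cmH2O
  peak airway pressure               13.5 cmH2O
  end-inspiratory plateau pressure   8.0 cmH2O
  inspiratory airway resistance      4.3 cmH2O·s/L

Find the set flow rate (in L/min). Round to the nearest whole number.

77

flow = (PIP − Pplat) / Raw = (13.5 − 8.0) / 4.3 = 1.279 L/s × 60 = 76.74 L/min.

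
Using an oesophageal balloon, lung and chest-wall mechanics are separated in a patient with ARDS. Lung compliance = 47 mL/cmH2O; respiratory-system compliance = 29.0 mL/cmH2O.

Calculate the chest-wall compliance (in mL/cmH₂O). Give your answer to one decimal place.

75.7

1/Ccw = 1/Crs − 1/CL.
1/Ccw = 1/29.0 − 1/47 = 0.01321.
Ccw = 75.7 mL/cmH2O.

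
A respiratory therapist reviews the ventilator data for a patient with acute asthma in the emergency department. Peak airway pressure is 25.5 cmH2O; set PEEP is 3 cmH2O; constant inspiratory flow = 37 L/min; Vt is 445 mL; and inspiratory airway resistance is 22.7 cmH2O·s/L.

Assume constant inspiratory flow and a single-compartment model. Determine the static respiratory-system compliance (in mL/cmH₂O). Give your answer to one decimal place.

52.3

Flow: 37 L/min ÷ 60 = 0.6167 L/s.
Equation of motion (constant flow): PIP = Vt/C + R·V̇ + PEEP.
Vt/C = PIP − R·V̇ − PEEP = 25.5 − 22.7×0.6167 − 3 = 25.5 − 13.999 − 3 = 8.501 cmH2O.
C = Vt / 8.501 = 445 / 8.501 = 52.347 mL/cmH2O.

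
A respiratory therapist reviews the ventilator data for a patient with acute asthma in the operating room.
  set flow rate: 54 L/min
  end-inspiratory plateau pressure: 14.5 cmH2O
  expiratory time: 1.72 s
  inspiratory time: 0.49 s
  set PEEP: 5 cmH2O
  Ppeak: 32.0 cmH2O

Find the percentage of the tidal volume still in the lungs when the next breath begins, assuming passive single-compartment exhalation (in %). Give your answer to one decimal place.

14.9

Flow: 54 L/min ÷ 60 = 0.9 L/s.
Vt = flow × Ti = 0.9 L/s × 0.49 s × 1000 mL/L = 441.0 mL.
R = (PIP − Pplat)/V̇ = (32.0 − 14.5) / 0.9 = 17.5/0.9 = 19.444 cmH2O·s/L.
C = Vt/(Pplat − PEEP) = 441.0 / (14.5 − 5) = 441.0/9.5 = 46.421 mL/cmH2O.
τ = R × C = 19.444 × 0.04642 L/cmH2O = 0.9026 s.
Fraction remaining at end-expiration = e^(−Te/τ) = e^(−1.72/0.9026) = 0.1487 → 14.87%.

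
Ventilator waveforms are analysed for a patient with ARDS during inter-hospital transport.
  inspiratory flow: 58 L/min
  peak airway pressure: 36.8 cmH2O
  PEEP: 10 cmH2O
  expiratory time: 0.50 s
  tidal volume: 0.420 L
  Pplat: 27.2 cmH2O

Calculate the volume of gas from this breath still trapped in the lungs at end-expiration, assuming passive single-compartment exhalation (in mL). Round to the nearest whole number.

Flow: 58 L/min ÷ 60 = 0.9667 L/s.
R = (PIP − Pplat)/V̇ = (36.8 − 27.2) / 0.9667 = 9.6/0.9667 = 9.931 cmH2O·s/L.
C = Vt/(Pplat − PEEP) = 420.0 / (27.2 − 10) = 420.0/17.2 = 24.419 mL/cmH2O.
τ = R × C = 9.931 × 0.02442 L/cmH2O = 0.2425 s.
Fraction remaining = e^(−Te/τ) = e^(−0.50/0.2425) = 0.1272.
Trapped volume = 420.0 × 0.1272 = 53.424 mL.

53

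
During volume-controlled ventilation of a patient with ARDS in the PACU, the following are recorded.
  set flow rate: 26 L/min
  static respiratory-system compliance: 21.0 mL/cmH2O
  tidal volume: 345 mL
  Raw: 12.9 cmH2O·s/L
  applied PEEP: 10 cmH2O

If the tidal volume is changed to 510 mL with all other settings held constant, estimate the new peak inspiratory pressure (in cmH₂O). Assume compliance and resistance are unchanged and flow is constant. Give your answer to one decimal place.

Flow: 26 L/min ÷ 60 = 0.4333 L/s.
PIP = Vt/C + R·V̇ + PEEP (constant-flow equation of motion).
Only the elastic term changes: ΔPIP = ΔVt / C = (510 − 345) / 21.0 = 7.857 cmH2O.
Original PIP = 345/21.0 + 12.9×0.4333 + 10 = 32.018 cmH2O; new PIP = 32.018 + (7.857) = 39.875 cmH2O.

39.9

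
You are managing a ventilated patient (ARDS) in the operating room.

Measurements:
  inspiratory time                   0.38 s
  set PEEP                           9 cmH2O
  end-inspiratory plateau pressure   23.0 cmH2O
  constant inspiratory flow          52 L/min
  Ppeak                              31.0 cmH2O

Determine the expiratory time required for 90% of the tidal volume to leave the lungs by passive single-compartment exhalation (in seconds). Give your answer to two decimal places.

0.50

Flow: 52 L/min ÷ 60 = 0.8667 L/s.
Vt = flow × Ti = 0.8667 L/s × 0.38 s × 1000 mL/L = 329.35 mL.
R = (PIP − Pplat)/V̇ = (31.0 − 23.0) / 0.8667 = 8.0/0.8667 = 9.23 cmH2O·s/L.
C = Vt/(Pplat − PEEP) = 329.35 / (23.0 − 9) = 329.35/14.0 = 23.525 mL/cmH2O.
τ = R × C = 9.23 × 0.02353 L/cmH2O = 0.2172 s.
t = −τ·ln(1 − 0.90) = −0.2172·ln(0.1) = 0.5001 s.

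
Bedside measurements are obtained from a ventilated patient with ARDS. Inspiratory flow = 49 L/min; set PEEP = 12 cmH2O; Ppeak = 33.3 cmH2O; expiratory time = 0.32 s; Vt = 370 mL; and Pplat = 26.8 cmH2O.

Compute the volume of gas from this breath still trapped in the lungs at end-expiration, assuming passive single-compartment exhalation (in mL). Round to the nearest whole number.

74

Flow: 49 L/min ÷ 60 = 0.8167 L/s.
R = (PIP − Pplat)/V̇ = (33.3 − 26.8) / 0.8167 = 6.5/0.8167 = 7.959 cmH2O·s/L.
C = Vt/(Pplat − PEEP) = 370.0 / (26.8 − 12) = 370.0/14.8 = 25.0 mL/cmH2O.
τ = R × C = 7.959 × 0.025 L/cmH2O = 0.199 s.
Fraction remaining = e^(−Te/τ) = e^(−0.32/0.199) = 0.2003.
Trapped volume = 370.0 × 0.2003 = 74.111 mL.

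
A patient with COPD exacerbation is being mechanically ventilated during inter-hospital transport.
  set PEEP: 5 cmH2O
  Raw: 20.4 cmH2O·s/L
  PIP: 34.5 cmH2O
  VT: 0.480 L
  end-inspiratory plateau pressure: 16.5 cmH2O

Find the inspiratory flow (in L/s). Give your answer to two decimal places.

0.88

flow = (PIP − Pplat) / Raw = 18.0 / 20.4 = 0.8824 L/s.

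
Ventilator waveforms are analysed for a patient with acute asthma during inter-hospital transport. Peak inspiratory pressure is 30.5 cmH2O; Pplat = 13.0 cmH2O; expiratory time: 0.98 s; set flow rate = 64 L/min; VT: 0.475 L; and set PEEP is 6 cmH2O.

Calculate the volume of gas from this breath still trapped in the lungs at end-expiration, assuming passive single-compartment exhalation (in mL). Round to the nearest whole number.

Flow: 64 L/min ÷ 60 = 1.0667 L/s.
R = (PIP − Pplat)/V̇ = (30.5 − 13.0) / 1.0667 = 17.5/1.0667 = 16.406 cmH2O·s/L.
C = Vt/(Pplat − PEEP) = 475.0 / (13.0 − 6) = 475.0/7.0 = 67.857 mL/cmH2O.
τ = R × C = 16.406 × 0.06786 L/cmH2O = 1.113 s.
Fraction remaining = e^(−Te/τ) = e^(−0.98/1.113) = 0.4146.
Trapped volume = 475.0 × 0.4146 = 196.94 mL.

197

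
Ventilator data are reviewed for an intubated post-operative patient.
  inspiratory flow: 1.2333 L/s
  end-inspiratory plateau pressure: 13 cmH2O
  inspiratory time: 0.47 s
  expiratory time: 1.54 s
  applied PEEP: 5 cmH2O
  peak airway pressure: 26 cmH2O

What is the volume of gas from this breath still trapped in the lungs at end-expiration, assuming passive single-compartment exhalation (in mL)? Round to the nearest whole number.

77

Vt = flow × Ti = 1.2333 L/s × 0.47 s × 1000 mL/L = 579.65 mL.
R = (PIP − Pplat)/V̇ = (26 − 13) / 1.2333 = 13.0/1.2333 = 10.541 cmH2O·s/L.
C = Vt/(Pplat − PEEP) = 579.65 / (13 − 5) = 579.65/8.0 = 72.456 mL/cmH2O.
τ = R × C = 10.541 × 0.07246 L/cmH2O = 0.7638 s.
Fraction remaining = e^(−Te/τ) = e^(−1.54/0.7638) = 0.1332.
Trapped volume = 579.65 × 0.1332 = 77.209 mL.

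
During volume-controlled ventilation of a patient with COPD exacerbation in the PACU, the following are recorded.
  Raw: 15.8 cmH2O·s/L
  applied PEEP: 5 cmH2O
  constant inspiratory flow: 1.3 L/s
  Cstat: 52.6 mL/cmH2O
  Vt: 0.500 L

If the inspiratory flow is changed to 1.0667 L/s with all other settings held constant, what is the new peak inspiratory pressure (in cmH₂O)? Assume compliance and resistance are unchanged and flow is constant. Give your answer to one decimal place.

PIP = Vt/C + R·V̇ + PEEP (constant-flow equation of motion).
Only the resistive term changes: ΔPIP = R × ΔV̇ = 15.8 × (1.0667 − 1.3) = 15.8 × -0.2333 = -3.686 cmH2O.
Original PIP = 500/52.6 + 15.8×1.3 + 5 = 35.046 cmH2O; new PIP = 35.046 + (-3.686) = 31.36 cmH2O.

31.4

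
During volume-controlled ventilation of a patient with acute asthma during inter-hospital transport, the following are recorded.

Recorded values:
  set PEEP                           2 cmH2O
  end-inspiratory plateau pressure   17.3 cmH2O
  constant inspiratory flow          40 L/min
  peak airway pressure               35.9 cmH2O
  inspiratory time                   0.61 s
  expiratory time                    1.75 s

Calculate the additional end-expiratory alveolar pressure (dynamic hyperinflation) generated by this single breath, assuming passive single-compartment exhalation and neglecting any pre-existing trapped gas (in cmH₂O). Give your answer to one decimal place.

Flow: 40 L/min ÷ 60 = 0.6667 L/s.
Vt = flow × Ti = 0.6667 L/s × 0.61 s × 1000 mL/L = 406.69 mL.
R = (PIP − Pplat)/V̇ = (35.9 − 17.3) / 0.6667 = 18.6/0.6667 = 27.899 cmH2O·s/L.
C = Vt/(Pplat − PEEP) = 406.69 / (17.3 − 2) = 406.69/15.3 = 26.581 mL/cmH2O.
τ = R × C = 27.899 × 0.02658 L/cmH2O = 0.7416 s.
Fraction remaining = e^(−Te/τ) = e^(−1.75/0.7416) = 0.09444; trapped volume = 406.69 × 0.09444 = 38.408 mL.
Additional alveolar pressure from trapping ≈ V_trapped / C = 38.408 / 26.581 = 1.445 cmH2O.

1.4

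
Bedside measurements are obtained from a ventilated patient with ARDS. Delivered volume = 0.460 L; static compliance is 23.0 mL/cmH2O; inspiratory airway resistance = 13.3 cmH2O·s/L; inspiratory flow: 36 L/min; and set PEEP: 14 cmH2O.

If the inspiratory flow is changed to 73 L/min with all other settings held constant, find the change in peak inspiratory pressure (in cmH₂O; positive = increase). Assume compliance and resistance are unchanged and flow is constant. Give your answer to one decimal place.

8.2

Flow: 36 L/min ÷ 60 = 0.6 L/s.
New flow: 73 L/min ÷ 60 = 1.2167 L/s.
PIP = Vt/C + R·V̇ + PEEP (constant-flow equation of motion).
Only the resistive term changes: ΔPIP = R × ΔV̇ = 13.3 × (1.2167 − 0.6) = 13.3 × 0.6167 = 8.202 cmH2O.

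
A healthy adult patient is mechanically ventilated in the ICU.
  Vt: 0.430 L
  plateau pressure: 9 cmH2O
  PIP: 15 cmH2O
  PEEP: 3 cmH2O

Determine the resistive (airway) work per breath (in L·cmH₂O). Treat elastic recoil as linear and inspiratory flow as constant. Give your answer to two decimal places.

2.58

With constant inspiratory flow the resistive pressure is constant at PIP − Pplat = 15 − 9 = 6.0 cmH2O, so resistive work = 6.0 × 0.430 = 2.58 L·cmH2O.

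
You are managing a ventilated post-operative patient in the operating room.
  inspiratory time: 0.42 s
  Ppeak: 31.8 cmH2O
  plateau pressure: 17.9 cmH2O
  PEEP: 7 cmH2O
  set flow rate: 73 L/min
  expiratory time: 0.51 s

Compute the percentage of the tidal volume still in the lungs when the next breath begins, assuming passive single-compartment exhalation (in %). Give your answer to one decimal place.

Flow: 73 L/min ÷ 60 = 1.2167 L/s.
Vt = flow × Ti = 1.2167 L/s × 0.42 s × 1000 mL/L = 511.01 mL.
R = (PIP − Pplat)/V̇ = (31.8 − 17.9) / 1.2167 = 13.9/1.2167 = 11.424 cmH2O·s/L.
C = Vt/(Pplat − PEEP) = 511.01 / (17.9 − 7) = 511.01/10.9 = 46.882 mL/cmH2O.
τ = R × C = 11.424 × 0.04688 L/cmH2O = 0.5356 s.
Fraction remaining at end-expiration = e^(−Te/τ) = e^(−0.51/0.5356) = 0.3859 → 38.59%.

38.6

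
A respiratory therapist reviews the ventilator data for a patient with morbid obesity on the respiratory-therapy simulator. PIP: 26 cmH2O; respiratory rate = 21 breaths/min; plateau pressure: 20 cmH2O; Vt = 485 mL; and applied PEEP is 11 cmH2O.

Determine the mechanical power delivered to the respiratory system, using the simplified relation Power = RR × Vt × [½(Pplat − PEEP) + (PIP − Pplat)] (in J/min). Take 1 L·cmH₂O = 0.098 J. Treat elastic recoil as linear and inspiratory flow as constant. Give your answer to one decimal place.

10.5

Per-breath work = Vt × [½(Pplat−PEEP) + (PIP−Pplat)] = 0.485 × [0.5×9.0 + 6.0] = 0.485 × 10.5 = 5.093 L·cmH2O.
Power = 21 × 5.093 = 106.95 L·cmH2O/min.
× 0.098 J/(L·cmH2O) → 10.481 J/min.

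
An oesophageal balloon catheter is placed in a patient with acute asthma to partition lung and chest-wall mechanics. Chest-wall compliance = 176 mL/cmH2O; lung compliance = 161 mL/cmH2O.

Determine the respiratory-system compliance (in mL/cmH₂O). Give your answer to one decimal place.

Lung and chest wall are elastances in series: 1/Crs = 1/CL + 1/Ccw.
1/Crs = 1/161 + 1/176 = 0.01189.
Crs = 84.104 mL/cmH2O.

84.1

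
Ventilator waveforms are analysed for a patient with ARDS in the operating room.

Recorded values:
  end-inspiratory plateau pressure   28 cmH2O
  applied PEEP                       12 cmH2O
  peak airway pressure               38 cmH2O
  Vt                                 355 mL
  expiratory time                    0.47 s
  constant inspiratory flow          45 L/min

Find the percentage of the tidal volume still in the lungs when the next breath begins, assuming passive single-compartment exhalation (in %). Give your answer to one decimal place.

Flow: 45 L/min ÷ 60 = 0.75 L/s.
R = (PIP − Pplat)/V̇ = (38 − 28) / 0.75 = 10.0/0.75 = 13.333 cmH2O·s/L.
C = Vt/(Pplat − PEEP) = 355.0 / (28 − 12) = 355.0/16.0 = 22.188 mL/cmH2O.
τ = R × C = 13.333 × 0.02219 L/cmH2O = 0.2959 s.
Fraction remaining at end-expiration = e^(−Te/τ) = e^(−0.47/0.2959) = 0.2043 → 20.43%.

20.4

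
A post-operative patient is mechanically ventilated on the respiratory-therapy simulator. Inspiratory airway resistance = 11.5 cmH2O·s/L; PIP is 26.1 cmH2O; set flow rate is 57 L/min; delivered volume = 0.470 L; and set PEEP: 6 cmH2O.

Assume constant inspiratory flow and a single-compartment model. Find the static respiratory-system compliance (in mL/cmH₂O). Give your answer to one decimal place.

Flow: 57 L/min ÷ 60 = 0.95 L/s.
Equation of motion (constant flow): PIP = Vt/C + R·V̇ + PEEP.
Vt/C = PIP − R·V̇ − PEEP = 26.1 − 11.5×0.95 − 6 = 26.1 − 10.925 − 6 = 9.175 cmH2O.
C = Vt / 9.175 = 470 / 9.175 = 51.226 mL/cmH2O.

51.2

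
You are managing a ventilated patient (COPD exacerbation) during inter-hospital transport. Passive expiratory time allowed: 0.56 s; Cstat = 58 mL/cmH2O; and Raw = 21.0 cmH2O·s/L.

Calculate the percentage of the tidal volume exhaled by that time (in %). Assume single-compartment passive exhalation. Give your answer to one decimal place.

36.9

τ = R × C = 21.0 × 58 mL/cmH2O = 21.0 × 0.058 L/cmH2O = 1.218 s.
Passive exhalation: V(t)/V₀ = e^(−t/τ) = e^(−0.56/1.218) = 0.6314.
Fraction exhaled = 1 − 0.6314 = 0.3686 → 36.86%.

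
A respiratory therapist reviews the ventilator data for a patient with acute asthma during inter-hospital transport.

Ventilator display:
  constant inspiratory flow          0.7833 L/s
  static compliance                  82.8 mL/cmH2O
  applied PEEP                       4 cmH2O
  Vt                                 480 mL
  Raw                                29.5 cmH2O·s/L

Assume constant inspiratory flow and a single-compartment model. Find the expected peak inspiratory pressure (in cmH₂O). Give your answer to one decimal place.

32.9

Equation of motion (constant flow): PIP = Vt/C + R·V̇ + PEEP.
PIP = 480/82.8 + 29.5×0.7833 + 4 = 5.797 + 23.107 + 4 = 32.904 cmH2O.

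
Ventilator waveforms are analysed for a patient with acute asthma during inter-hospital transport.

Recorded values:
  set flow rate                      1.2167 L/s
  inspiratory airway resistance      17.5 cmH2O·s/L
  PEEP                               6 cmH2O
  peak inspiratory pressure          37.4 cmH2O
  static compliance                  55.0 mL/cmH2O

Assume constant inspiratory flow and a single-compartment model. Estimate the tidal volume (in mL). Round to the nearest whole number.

Equation of motion (constant flow): PIP = Vt/C + R·V̇ + PEEP.
Vt/C = PIP − R·V̇ − PEEP = 37.4 − 21.292 − 6 = 10.108 cmH2O.
Vt = C × 10.108 = 55.0 × 10.108 = 555.94 mL.

556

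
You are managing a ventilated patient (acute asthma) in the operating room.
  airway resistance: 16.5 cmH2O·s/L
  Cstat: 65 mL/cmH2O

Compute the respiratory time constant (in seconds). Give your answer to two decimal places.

1.07

τ = R × C = 16.5 × 65 mL/cmH2O = 16.5 × 0.065 L/cmH2O = 1.073 s.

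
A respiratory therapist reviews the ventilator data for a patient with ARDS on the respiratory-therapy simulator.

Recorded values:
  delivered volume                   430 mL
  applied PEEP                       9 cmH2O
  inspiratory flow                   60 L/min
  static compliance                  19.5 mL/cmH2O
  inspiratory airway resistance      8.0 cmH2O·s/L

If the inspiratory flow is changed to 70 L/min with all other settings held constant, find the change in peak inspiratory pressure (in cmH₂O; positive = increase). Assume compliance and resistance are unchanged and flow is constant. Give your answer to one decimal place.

1.3

Flow: 60 L/min ÷ 60 = 1 L/s.
New flow: 70 L/min ÷ 60 = 1.1667 L/s.
PIP = Vt/C + R·V̇ + PEEP (constant-flow equation of motion).
Only the resistive term changes: ΔPIP = R × ΔV̇ = 8.0 × (1.1667 − 1) = 8.0 × 0.1667 = 1.334 cmH2O.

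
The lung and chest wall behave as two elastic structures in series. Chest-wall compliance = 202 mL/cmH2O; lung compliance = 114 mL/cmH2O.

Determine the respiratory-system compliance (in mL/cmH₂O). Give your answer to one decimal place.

72.9

Lung and chest wall are elastances in series: 1/Crs = 1/CL + 1/Ccw.
1/Crs = 1/114 + 1/202 = 0.01372.
Crs = 72.886 mL/cmH2O.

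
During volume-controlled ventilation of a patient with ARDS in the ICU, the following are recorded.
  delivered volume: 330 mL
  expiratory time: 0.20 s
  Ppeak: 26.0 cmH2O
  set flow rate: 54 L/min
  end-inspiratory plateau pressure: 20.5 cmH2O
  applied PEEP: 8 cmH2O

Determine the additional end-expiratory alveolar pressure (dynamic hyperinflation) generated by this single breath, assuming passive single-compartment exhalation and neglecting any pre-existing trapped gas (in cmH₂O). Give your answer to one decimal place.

Flow: 54 L/min ÷ 60 = 0.9 L/s.
R = (PIP − Pplat)/V̇ = (26.0 − 20.5) / 0.9 = 5.5/0.9 = 6.111 cmH2O·s/L.
C = Vt/(Pplat − PEEP) = 330.0 / (20.5 − 8) = 330.0/12.5 = 26.4 mL/cmH2O.
τ = R × C = 6.111 × 0.0264 L/cmH2O = 0.1613 s.
Fraction remaining = e^(−Te/τ) = e^(−0.20/0.1613) = 0.2894; trapped volume = 330.0 × 0.2894 = 95.502 mL.
Additional alveolar pressure from trapping ≈ V_trapped / C = 95.502 / 26.4 = 3.618 cmH2O.

3.6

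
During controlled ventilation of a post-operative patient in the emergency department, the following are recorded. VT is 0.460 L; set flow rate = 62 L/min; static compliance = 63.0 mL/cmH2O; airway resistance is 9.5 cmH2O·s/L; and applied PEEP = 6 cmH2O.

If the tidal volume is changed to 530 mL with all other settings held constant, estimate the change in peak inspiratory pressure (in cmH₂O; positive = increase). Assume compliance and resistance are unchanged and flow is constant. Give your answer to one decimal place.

1.1

PIP = Vt/C + R·V̇ + PEEP (constant-flow equation of motion).
Only the elastic term changes: ΔPIP = ΔVt / C = (530 − 460) / 63.0 = 1.111 cmH2O.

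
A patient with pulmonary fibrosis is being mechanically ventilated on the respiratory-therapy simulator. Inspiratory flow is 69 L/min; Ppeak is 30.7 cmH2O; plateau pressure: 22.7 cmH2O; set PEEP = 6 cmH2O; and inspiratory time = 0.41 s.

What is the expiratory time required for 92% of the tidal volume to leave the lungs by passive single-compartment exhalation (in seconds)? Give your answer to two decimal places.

Flow: 69 L/min ÷ 60 = 1.15 L/s.
Vt = flow × Ti = 1.15 L/s × 0.41 s × 1000 mL/L = 471.5 mL.
R = (PIP − Pplat)/V̇ = (30.7 − 22.7) / 1.15 = 8.0/1.15 = 6.957 cmH2O·s/L.
C = Vt/(Pplat − PEEP) = 471.5 / (22.7 − 6) = 471.5/16.7 = 28.234 mL/cmH2O.
τ = R × C = 6.957 × 0.02823 L/cmH2O = 0.1964 s.
t = −τ·ln(1 − 0.92) = −0.1964·ln(0.08) = 0.4961 s.

0.50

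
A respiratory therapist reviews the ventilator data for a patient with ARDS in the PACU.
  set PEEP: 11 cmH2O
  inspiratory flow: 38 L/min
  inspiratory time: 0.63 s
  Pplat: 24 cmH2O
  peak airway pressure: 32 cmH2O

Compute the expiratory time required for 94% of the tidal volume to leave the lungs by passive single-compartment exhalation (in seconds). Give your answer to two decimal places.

Flow: 38 L/min ÷ 60 = 0.6333 L/s.
Vt = flow × Ti = 0.6333 L/s × 0.63 s × 1000 mL/L = 398.98 mL.
R = (PIP − Pplat)/V̇ = (32 − 24) / 0.6333 = 8.0/0.6333 = 12.632 cmH2O·s/L.
C = Vt/(Pplat − PEEP) = 398.98 / (24 − 11) = 398.98/13.0 = 30.691 mL/cmH2O.
τ = R × C = 12.632 × 0.03069 L/cmH2O = 0.3877 s.
t = −τ·ln(1 − 0.94) = −0.3877·ln(0.06) = 1.091 s.

1.09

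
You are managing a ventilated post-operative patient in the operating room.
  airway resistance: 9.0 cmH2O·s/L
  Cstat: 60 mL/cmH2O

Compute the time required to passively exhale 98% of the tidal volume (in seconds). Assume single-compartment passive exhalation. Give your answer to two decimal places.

τ = R × C = 9.0 × 60 mL/cmH2O = 9.0 × 0.060 L/cmH2O = 0.54 s.
Exhaled fraction f = 1 − e^(−t/τ) → t = −τ·ln(1 − f) = −0.54·ln(0.02) = 2.112 s.

2.11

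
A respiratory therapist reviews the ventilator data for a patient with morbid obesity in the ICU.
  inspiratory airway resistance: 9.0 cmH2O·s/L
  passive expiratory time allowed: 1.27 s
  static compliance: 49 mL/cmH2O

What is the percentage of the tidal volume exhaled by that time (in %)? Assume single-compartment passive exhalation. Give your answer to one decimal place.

τ = R × C = 9.0 × 49 mL/cmH2O = 9.0 × 0.049 L/cmH2O = 0.441 s.
Passive exhalation: V(t)/V₀ = e^(−t/τ) = e^(−1.27/0.441) = 0.05614.
Fraction exhaled = 1 − 0.05614 = 0.9439 → 94.39%.

94.4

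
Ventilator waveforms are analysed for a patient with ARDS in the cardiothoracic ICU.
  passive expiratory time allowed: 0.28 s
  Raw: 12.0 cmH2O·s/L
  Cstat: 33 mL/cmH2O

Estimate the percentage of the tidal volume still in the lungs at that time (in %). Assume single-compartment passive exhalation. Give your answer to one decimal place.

τ = R × C = 12.0 × 33 mL/cmH2O = 12.0 × 0.033 L/cmH2O = 0.396 s.
Passive exhalation: V(t)/V₀ = e^(−t/τ) = e^(−0.28/0.396) = 0.4931.
Fraction remaining = 0.4931 → 49.31%.

49.3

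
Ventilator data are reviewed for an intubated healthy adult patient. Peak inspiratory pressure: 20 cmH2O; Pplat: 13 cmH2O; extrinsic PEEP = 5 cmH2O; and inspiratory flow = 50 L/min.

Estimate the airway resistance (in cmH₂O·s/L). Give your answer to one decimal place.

Flow: 50 L/min ÷ 60 = 0.8333 L/s.
Raw = (PIP − Pplat) / flow = (20 − 13) / 0.8333 = 7.0 / 0.8333 = 8.4 cmH2O·s/L.

8.4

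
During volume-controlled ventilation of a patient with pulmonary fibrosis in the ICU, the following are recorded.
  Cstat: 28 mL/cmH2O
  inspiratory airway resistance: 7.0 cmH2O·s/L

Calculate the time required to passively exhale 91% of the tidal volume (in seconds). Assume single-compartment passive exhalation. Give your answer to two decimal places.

τ = R × C = 7.0 × 28 mL/cmH2O = 7.0 × 0.028 L/cmH2O = 0.196 s.
Exhaled fraction f = 1 − e^(−t/τ) → t = −τ·ln(1 − f) = −0.196·ln(0.09) = 0.472 s.

0.47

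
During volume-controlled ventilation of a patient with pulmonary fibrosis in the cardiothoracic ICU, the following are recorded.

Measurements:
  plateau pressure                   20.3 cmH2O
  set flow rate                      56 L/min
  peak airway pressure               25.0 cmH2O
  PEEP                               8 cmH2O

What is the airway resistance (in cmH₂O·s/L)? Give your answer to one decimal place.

Flow: 56 L/min ÷ 60 = 0.9333 L/s.
Raw = (PIP − Pplat) / flow = (25.0 − 20.3) / 0.9333 = 4.7 / 0.9333 = 5.036 cmH2O·s/L.

5.0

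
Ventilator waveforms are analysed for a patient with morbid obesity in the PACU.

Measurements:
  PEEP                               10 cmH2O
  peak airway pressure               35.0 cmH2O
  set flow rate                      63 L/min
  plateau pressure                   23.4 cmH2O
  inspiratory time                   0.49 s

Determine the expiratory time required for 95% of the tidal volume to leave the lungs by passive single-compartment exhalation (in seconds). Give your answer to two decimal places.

1.27

Flow: 63 L/min ÷ 60 = 1.05 L/s.
Vt = flow × Ti = 1.05 L/s × 0.49 s × 1000 mL/L = 514.5 mL.
R = (PIP − Pplat)/V̇ = (35.0 − 23.4) / 1.05 = 11.6/1.05 = 11.048 cmH2O·s/L.
C = Vt/(Pplat − PEEP) = 514.5 / (23.4 − 10) = 514.5/13.4 = 38.396 mL/cmH2O.
τ = R × C = 11.048 × 0.0384 L/cmH2O = 0.4242 s.
t = −τ·ln(1 − 0.95) = −0.4242·ln(0.05) = 1.271 s.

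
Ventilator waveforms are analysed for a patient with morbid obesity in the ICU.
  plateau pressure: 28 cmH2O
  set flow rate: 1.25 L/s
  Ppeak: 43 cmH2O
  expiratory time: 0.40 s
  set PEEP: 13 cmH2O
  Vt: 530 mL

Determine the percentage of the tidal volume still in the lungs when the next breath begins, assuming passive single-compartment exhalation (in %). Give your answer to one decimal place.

R = (PIP − Pplat)/V̇ = (43 − 28) / 1.25 = 15.0/1.25 = 12.0 cmH2O·s/L.
C = Vt/(Pplat − PEEP) = 530.0 / (28 − 13) = 530.0/15.0 = 35.333 mL/cmH2O.
τ = R × C = 12.0 × 0.03533 L/cmH2O = 0.424 s.
Fraction remaining at end-expiration = e^(−Te/τ) = e^(−0.40/0.424) = 0.3893 → 38.93%.

38.9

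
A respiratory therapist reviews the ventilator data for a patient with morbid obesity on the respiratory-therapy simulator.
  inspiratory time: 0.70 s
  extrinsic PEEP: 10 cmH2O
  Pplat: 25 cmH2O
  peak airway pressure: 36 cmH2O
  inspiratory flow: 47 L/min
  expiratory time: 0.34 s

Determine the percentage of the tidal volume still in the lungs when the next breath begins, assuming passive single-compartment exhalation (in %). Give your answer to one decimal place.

51.6

Flow: 47 L/min ÷ 60 = 0.7833 L/s.
Vt = flow × Ti = 0.7833 L/s × 0.70 s × 1000 mL/L = 548.31 mL.
R = (PIP − Pplat)/V̇ = (36 − 25) / 0.7833 = 11.0/0.7833 = 14.043 cmH2O·s/L.
C = Vt/(Pplat − PEEP) = 548.31 / (25 − 10) = 548.31/15.0 = 36.554 mL/cmH2O.
τ = R × C = 14.043 × 0.03655 L/cmH2O = 0.5133 s.
Fraction remaining at end-expiration = e^(−Te/τ) = e^(−0.34/0.5133) = 0.5156 → 51.56%.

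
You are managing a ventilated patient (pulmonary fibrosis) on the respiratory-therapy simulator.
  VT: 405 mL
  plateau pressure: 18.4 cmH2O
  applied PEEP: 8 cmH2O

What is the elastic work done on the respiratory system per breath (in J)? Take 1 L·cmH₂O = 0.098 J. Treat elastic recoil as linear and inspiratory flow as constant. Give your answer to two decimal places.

Elastic work ≈ ½ × (Pplat − PEEP) × Vt = 0.5 × (18.4 − 8) × 0.405 L = 0.5 × 10.4 × 0.405 = 2.106 L·cmH2O.
× 0.098 J/(L·cmH2O) → 0.2064 J.

0.21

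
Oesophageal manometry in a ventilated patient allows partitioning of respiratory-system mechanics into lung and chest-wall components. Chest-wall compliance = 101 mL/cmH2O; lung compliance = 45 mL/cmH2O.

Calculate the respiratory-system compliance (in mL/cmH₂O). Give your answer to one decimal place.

31.1

Lung and chest wall are elastances in series: 1/Crs = 1/CL + 1/Ccw.
1/Crs = 1/45 + 1/101 = 0.03212.
Crs = 31.133 mL/cmH2O.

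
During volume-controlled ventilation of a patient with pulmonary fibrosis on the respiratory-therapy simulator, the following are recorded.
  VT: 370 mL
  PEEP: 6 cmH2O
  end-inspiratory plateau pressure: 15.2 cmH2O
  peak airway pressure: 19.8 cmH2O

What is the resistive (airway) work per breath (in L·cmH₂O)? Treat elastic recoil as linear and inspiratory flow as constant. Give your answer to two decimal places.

1.70

With constant inspiratory flow the resistive pressure is constant at PIP − Pplat = 19.8 − 15.2 = 4.6 cmH2O, so resistive work = 4.6 × 0.370 = 1.702 L·cmH2O.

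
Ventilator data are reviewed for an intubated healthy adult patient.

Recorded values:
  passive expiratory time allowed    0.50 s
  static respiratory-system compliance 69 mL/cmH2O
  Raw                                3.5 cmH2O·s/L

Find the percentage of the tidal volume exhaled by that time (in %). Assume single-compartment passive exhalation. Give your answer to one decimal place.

87.4

τ = R × C = 3.5 × 69 mL/cmH2O = 3.5 × 0.069 L/cmH2O = 0.2415 s.
Passive exhalation: V(t)/V₀ = e^(−t/τ) = e^(−0.50/0.2415) = 0.1261.
Fraction exhaled = 1 − 0.1261 = 0.8739 → 87.39%.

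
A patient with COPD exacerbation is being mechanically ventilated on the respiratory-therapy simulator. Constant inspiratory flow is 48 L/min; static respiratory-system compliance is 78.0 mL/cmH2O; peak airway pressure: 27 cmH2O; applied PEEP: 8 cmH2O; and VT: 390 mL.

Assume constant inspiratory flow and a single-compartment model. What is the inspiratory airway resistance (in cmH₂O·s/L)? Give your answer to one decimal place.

17.5

Flow: 48 L/min ÷ 60 = 0.8 L/s.
Equation of motion (constant flow): PIP = Vt/C + R·V̇ + PEEP.
R·V̇ = PIP − Vt/C − PEEP = 27 − 390/78.0 − 8 = 27 − 5.0 − 8 = 14.0 cmH2O.
R = 14.0 / 0.8 = 17.5 cmH2O·s/L.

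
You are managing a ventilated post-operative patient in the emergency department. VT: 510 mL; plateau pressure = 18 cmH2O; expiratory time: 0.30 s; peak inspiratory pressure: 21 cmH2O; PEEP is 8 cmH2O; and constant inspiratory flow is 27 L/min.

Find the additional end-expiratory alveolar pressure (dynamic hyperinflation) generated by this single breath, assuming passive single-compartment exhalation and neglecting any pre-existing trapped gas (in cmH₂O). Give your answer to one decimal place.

Flow: 27 L/min ÷ 60 = 0.45 L/s.
R = (PIP − Pplat)/V̇ = (21 − 18) / 0.45 = 3.0/0.45 = 6.667 cmH2O·s/L.
C = Vt/(Pplat − PEEP) = 510.0 / (18 − 8) = 510.0/10.0 = 51.0 mL/cmH2O.
τ = R × C = 6.667 × 0.051 L/cmH2O = 0.34 s.
Fraction remaining = e^(−Te/τ) = e^(−0.30/0.34) = 0.4138; trapped volume = 510.0 × 0.4138 = 211.04 mL.
Additional alveolar pressure from trapping ≈ V_trapped / C = 211.04 / 51.0 = 4.138 cmH2O.

4.1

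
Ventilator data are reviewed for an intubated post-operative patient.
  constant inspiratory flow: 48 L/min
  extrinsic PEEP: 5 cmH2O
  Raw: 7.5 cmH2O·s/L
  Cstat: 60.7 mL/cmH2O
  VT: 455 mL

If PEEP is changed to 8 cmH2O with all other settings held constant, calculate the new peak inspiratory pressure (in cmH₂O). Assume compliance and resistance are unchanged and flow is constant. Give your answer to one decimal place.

Flow: 48 L/min ÷ 60 = 0.8 L/s.
PIP = Vt/C + R·V̇ + PEEP (constant-flow equation of motion).
Only the baseline term changes: ΔPIP = ΔPEEP = 8 − 5 = 3.0 cmH2O.
Original PIP = 455/60.7 + 7.5×0.8 + 5 = 18.496 cmH2O; new PIP = 18.496 + (3.0) = 21.496 cmH2O.

21.5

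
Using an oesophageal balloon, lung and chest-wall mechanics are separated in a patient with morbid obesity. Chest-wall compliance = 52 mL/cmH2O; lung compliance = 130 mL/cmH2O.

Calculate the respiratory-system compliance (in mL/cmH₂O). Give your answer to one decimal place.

37.1

Lung and chest wall are elastances in series: 1/Crs = 1/CL + 1/Ccw.
1/Crs = 1/130 + 1/52 = 0.02692.
Crs = 37.147 mL/cmH2O.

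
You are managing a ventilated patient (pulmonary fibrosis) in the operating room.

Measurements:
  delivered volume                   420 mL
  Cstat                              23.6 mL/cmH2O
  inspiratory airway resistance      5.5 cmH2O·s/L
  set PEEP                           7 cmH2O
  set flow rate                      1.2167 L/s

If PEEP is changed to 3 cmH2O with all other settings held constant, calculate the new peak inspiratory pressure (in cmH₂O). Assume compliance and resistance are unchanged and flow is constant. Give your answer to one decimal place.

PIP = Vt/C + R·V̇ + PEEP (constant-flow equation of motion).
Only the baseline term changes: ΔPIP = ΔPEEP = 3 − 7 = -4.0 cmH2O.
Original PIP = 420/23.6 + 5.5×1.2167 + 7 = 31.488 cmH2O; new PIP = 31.488 + (-4.0) = 27.488 cmH2O.

27.5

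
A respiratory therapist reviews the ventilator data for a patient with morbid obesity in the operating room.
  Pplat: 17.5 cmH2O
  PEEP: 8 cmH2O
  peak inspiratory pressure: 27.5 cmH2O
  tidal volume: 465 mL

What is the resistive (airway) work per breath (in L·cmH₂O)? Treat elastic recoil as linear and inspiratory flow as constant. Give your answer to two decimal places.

With constant inspiratory flow the resistive pressure is constant at PIP − Pplat = 27.5 − 17.5 = 10.0 cmH2O, so resistive work = 10.0 × 0.465 = 4.65 L·cmH2O.

4.65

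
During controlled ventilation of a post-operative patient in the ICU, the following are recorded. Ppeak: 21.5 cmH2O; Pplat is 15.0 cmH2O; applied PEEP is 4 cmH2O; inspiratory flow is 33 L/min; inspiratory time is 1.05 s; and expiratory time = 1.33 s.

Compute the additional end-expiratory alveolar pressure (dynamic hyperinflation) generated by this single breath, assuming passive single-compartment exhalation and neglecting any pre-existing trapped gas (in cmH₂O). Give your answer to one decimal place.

1.3

Flow: 33 L/min ÷ 60 = 0.55 L/s.
Vt = flow × Ti = 0.55 L/s × 1.05 s × 1000 mL/L = 577.5 mL.
R = (PIP − Pplat)/V̇ = (21.5 − 15.0) / 0.55 = 6.5/0.55 = 11.818 cmH2O·s/L.
C = Vt/(Pplat − PEEP) = 577.5 / (15.0 − 4) = 577.5/11.0 = 52.5 mL/cmH2O.
τ = R × C = 11.818 × 0.0525 L/cmH2O = 0.6204 s.
Fraction remaining = e^(−Te/τ) = e^(−1.33/0.6204) = 0.1172; trapped volume = 577.5 × 0.1172 = 67.683 mL.
Additional alveolar pressure from trapping ≈ V_trapped / C = 67.683 / 52.5 = 1.289 cmH2O.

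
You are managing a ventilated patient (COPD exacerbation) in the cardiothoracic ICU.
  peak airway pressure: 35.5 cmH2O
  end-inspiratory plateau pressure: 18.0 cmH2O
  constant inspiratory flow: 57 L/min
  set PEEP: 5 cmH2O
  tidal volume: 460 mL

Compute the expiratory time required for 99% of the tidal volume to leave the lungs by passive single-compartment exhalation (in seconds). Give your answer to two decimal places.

3.00

Flow: 57 L/min ÷ 60 = 0.95 L/s.
R = (PIP − Pplat)/V̇ = (35.5 − 18.0) / 0.95 = 17.5/0.95 = 18.421 cmH2O·s/L.
C = Vt/(Pplat − PEEP) = 460.0 / (18.0 − 5) = 460.0/13.0 = 35.385 mL/cmH2O.
τ = R × C = 18.421 × 0.03539 L/cmH2O = 0.6519 s.
t = −τ·ln(1 − 0.99) = −0.6519·ln(0.01) = 3.002 s.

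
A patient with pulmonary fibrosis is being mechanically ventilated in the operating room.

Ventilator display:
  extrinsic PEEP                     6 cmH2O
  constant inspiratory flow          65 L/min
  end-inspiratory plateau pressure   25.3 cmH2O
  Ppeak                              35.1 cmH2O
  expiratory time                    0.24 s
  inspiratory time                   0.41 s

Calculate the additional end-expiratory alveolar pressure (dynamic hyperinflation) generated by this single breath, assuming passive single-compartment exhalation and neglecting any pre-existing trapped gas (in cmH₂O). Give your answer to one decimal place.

Flow: 65 L/min ÷ 60 = 1.0833 L/s.
Vt = flow × Ti = 1.0833 L/s × 0.41 s × 1000 mL/L = 444.15 mL.
R = (PIP − Pplat)/V̇ = (35.1 − 25.3) / 1.0833 = 9.8/1.0833 = 9.046 cmH2O·s/L.
C = Vt/(Pplat − PEEP) = 444.15 / (25.3 − 6) = 444.15/19.3 = 23.013 mL/cmH2O.
τ = R × C = 9.046 × 0.02301 L/cmH2O = 0.2081 s.
Fraction remaining = e^(−Te/τ) = e^(−0.24/0.2081) = 0.3156; trapped volume = 444.15 × 0.3156 = 140.17 mL.
Additional alveolar pressure from trapping ≈ V_trapped / C = 140.17 / 23.013 = 6.091 cmH2O.

6.1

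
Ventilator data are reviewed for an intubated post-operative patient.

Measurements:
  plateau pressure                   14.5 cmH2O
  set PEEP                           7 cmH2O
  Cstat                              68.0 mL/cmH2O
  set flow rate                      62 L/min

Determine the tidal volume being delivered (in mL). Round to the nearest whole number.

510

Vt = Cstat × (Pplat − PEEP) = 68.0 × (14.5 − 7) = 68.0 × 7.5 = 510.0 mL.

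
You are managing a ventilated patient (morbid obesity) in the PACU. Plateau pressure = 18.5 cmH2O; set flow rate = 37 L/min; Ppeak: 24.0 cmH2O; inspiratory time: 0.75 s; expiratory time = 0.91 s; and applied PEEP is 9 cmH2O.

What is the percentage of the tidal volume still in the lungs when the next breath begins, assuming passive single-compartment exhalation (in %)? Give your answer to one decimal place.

12.3

Flow: 37 L/min ÷ 60 = 0.6167 L/s.
Vt = flow × Ti = 0.6167 L/s × 0.75 s × 1000 mL/L = 462.53 mL.
R = (PIP − Pplat)/V̇ = (24.0 − 18.5) / 0.6167 = 5.5/0.6167 = 8.918 cmH2O·s/L.
C = Vt/(Pplat − PEEP) = 462.53 / (18.5 − 9) = 462.53/9.5 = 48.687 mL/cmH2O.
τ = R × C = 8.918 × 0.04869 L/cmH2O = 0.4342 s.
Fraction remaining at end-expiration = e^(−Te/τ) = e^(−0.91/0.4342) = 0.123 → 12.3%.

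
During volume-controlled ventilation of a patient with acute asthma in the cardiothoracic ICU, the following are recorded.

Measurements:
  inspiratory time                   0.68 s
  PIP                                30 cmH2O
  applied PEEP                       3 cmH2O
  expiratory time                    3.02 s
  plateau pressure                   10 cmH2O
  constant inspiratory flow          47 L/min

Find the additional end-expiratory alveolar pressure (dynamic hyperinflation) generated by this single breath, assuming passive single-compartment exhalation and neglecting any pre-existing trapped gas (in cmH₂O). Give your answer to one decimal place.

Flow: 47 L/min ÷ 60 = 0.7833 L/s.
Vt = flow × Ti = 0.7833 L/s × 0.68 s × 1000 mL/L = 532.64 mL.
R = (PIP − Pplat)/V̇ = (30 − 10) / 0.7833 = 20.0/0.7833 = 25.533 cmH2O·s/L.
C = Vt/(Pplat − PEEP) = 532.64 / (10 − 3) = 532.64/7.0 = 76.091 mL/cmH2O.
τ = R × C = 25.533 × 0.07609 L/cmH2O = 1.943 s.
Fraction remaining = e^(−Te/τ) = e^(−3.02/1.943) = 0.2113; trapped volume = 532.64 × 0.2113 = 112.55 mL.
Additional alveolar pressure from trapping ≈ V_trapped / C = 112.55 / 76.091 = 1.479 cmH2O.

1.5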